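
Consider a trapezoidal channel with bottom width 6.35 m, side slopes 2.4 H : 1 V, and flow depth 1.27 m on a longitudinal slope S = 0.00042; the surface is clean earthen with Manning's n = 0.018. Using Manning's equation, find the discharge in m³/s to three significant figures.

12.9 m³/s

A = (b + z·y)·y = (6.35 + 2.4×1.27)×1.27 = 11.94 m²
P = b + 2y√(1+z²) = 6.35 + 2×1.27×√(1+2.4²) = 12.95 m
R = A/P = 11.94/12.95 = 0.9214 m
Q = (1/n)·A·R^(2/3)·S^(1/2) = (1/0.018) × 11.94 × 0.9214^(2/3) × 0.00042^(1/2) = 12.87 m³/s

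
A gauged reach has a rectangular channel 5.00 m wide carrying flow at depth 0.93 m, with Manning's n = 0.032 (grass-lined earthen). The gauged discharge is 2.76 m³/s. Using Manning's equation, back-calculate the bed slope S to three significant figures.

0.000606

A = b·y = 5.00 × 0.93 = 4.650 m²
P = b + 2y = 5.00 + 2×0.93 = 6.860 m
R = A/P = 4.650/6.860 = 0.6778 m
S = (Q·n / (1·A·R^(2/3)))² = (2.76×0.032 / (1×4.650×0.7716))² = 0.0006059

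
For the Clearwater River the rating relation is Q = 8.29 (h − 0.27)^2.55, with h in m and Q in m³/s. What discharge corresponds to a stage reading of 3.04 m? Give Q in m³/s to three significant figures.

111 m³/s

Q = 8.29 × (3.04 − 0.27)^2.55 = 8.29 × 2.77^2.55 = 111.4 m³/s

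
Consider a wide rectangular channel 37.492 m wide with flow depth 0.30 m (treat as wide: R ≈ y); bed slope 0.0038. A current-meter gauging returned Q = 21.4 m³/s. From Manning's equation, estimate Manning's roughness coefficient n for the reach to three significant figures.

A = b·y = 37.492 × 0.30 = 11.25 m²
Wide channel: R ≈ y = 0.30 m
n = (1/Q)·A·R^(2/3)·S^(1/2) = (1/21.4) × 11.25 × 0.4481 × 0.06164 = 0.01452

0.0145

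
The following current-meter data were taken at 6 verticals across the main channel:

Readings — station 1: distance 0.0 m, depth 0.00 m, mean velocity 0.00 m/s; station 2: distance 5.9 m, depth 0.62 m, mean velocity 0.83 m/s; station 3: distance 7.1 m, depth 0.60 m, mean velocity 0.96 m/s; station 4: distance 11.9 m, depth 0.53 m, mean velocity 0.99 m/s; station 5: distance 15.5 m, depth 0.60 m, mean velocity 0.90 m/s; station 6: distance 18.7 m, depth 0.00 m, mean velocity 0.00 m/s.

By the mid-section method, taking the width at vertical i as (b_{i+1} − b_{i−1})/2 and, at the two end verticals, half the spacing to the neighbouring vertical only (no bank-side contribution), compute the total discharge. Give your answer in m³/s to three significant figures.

w_2 = (7.1 − 0.0)/2 = 3.55 m; q_2 = 0.83 × 0.62 × 3.55 = 1.827 m³/s
w_3 = (11.9 − 5.9)/2 = 3 m; q_3 = 0.96 × 0.60 × 3 = 1.728 m³/s
w_4 = (15.5 − 7.1)/2 = 4.2 m; q_4 = 0.99 × 0.53 × 4.2 = 2.204 m³/s
w_5 = (18.7 − 11.9)/2 = 3.4 m; q_5 = 0.90 × 0.60 × 3.4 = 1.836 m³/s
Stations 1, 6 contribute zero (depth or velocity is 0).
Q = Σ qᵢ = 7.595 m³/s

7.59 m³/s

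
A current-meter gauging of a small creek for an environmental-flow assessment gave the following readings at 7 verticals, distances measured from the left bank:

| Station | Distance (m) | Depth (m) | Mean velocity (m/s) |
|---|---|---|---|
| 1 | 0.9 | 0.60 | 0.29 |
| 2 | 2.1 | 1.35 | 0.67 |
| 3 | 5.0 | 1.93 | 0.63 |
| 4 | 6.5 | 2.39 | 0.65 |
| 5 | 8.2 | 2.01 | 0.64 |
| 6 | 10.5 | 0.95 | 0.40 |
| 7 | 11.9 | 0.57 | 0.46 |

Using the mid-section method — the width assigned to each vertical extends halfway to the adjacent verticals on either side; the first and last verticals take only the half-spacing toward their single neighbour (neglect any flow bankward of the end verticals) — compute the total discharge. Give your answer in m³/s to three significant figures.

w_1 = (2.1 − 0.9)/2 = 0.6 m; q_1 = 0.29 × 0.60 × 0.6 = 0.1044 m³/s
w_2 = (5.0 − 0.9)/2 = 2.05 m; q_2 = 0.67 × 1.35 × 2.05 = 1.854 m³/s
w_3 = (6.5 − 2.1)/2 = 2.2 m; q_3 = 0.63 × 1.93 × 2.2 = 2.675 m³/s
w_4 = (8.2 − 5.0)/2 = 1.6 m; q_4 = 0.65 × 2.39 × 1.6 = 2.486 m³/s
w_5 = (10.5 − 6.5)/2 = 2 m; q_5 = 0.64 × 2.01 × 2 = 2.573 m³/s
w_6 = (11.9 − 8.2)/2 = 1.85 m; q_6 = 0.40 × 0.95 × 1.85 = 0.7030 m³/s
w_7 = (11.9 − 10.5)/2 = 0.7 m; q_7 = 0.46 × 0.57 × 0.7 = 0.1835 m³/s
Q = Σ qᵢ = 10.58 m³/s

10.6 m³/s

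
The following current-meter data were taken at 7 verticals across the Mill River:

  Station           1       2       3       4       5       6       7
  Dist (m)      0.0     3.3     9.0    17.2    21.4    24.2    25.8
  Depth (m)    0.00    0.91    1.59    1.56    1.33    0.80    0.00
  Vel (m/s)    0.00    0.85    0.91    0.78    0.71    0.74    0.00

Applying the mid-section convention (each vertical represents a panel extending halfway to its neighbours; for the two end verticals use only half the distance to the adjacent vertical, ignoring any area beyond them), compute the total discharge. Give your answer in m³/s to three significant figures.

w_2 = (9.0 − 0.0)/2 = 4.5 m; q_2 = 0.85 × 0.91 × 4.5 = 3.481 m³/s
w_3 = (17.2 − 3.3)/2 = 6.95 m; q_3 = 0.91 × 1.59 × 6.95 = 10.06 m³/s
w_4 = (21.4 − 9.0)/2 = 6.2 m; q_4 = 0.78 × 1.56 × 6.2 = 7.544 m³/s
w_5 = (24.2 − 17.2)/2 = 3.5 m; q_5 = 0.71 × 1.33 × 3.5 = 3.305 m³/s
w_6 = (25.8 − 21.4)/2 = 2.2 m; q_6 = 0.74 × 0.80 × 2.2 = 1.302 m³/s
Stations 1, 7 contribute zero (depth or velocity is 0).
Q = Σ qᵢ = 25.69 m³/s

25.7 m³/s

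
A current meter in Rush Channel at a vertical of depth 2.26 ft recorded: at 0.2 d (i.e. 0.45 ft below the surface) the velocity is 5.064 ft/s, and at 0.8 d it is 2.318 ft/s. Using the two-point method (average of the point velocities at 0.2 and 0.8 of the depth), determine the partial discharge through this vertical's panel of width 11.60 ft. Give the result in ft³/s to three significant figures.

v̄ = (5.064 + 2.318) / 2 = 3.691 ft/s
q = v̄ × d × w = 3.691 × 2.26 × 11.60 = 96.76 ft³/s

96.8 ft³/s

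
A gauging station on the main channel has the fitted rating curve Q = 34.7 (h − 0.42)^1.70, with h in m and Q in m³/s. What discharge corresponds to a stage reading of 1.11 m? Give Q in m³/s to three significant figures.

Q = 34.7 × (1.11 − 0.42)^1.70 = 34.7 × 0.69^1.70 = 18.47 m³/s

18.5 m³/s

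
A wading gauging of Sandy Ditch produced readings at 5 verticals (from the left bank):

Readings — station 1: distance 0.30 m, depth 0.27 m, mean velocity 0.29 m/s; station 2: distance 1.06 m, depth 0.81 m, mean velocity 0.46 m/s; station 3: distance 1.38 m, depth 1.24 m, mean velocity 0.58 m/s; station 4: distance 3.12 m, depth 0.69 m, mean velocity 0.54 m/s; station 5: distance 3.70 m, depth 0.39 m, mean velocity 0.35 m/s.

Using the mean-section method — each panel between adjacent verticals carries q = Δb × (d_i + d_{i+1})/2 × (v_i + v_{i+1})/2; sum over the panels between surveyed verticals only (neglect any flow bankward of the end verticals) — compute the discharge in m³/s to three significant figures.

1.40 m³/s

Panel 1-2: Δb = 0.76 m, d̄ = (0.27+0.81)/2 = 0.54, v̄ = (0.29+0.46)/2 = 0.375 → q = 0.76×0.54×0.375 = 0.1539 m³/s
Panel 2-3: Δb = 0.32 m, d̄ = (0.81+1.24)/2 = 1.025, v̄ = (0.46+0.58)/2 = 0.52 → q = 0.32×1.025×0.52 = 0.1706 m³/s
Panel 3-4: Δb = 1.74 m, d̄ = (1.24+0.69)/2 = 0.965, v̄ = (0.58+0.54)/2 = 0.56 → q = 1.74×0.965×0.56 = 0.9403 m³/s
Panel 4-5: Δb = 0.58 m, d̄ = (0.69+0.39)/2 = 0.54, v̄ = (0.54+0.35)/2 = 0.445 → q = 0.58×0.54×0.445 = 0.1394 m³/s
Q = Σ q = 1.404 m³/s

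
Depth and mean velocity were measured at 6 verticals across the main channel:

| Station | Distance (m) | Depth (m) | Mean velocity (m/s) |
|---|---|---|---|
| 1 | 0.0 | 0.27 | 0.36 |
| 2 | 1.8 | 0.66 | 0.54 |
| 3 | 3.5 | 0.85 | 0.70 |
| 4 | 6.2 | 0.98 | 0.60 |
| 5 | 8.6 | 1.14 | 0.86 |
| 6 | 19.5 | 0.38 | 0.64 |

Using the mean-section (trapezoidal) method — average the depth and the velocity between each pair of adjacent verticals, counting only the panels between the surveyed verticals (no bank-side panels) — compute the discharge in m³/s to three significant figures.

Panel 1-2: Δb = 1.8 m, d̄ = (0.27+0.66)/2 = 0.465, v̄ = (0.36+0.54)/2 = 0.45 → q = 1.8×0.465×0.45 = 0.3767 m³/s
Panel 2-3: Δb = 1.7 m, d̄ = (0.66+0.85)/2 = 0.755, v̄ = (0.54+0.70)/2 = 0.62 → q = 1.7×0.755×0.62 = 0.7958 m³/s
Panel 3-4: Δb = 2.7 m, d̄ = (0.85+0.98)/2 = 0.915, v̄ = (0.70+0.60)/2 = 0.65 → q = 2.7×0.915×0.65 = 1.606 m³/s
Panel 4-5: Δb = 2.4 m, d̄ = (0.98+1.14)/2 = 1.06, v̄ = (0.60+0.86)/2 = 0.73 → q = 2.4×1.06×0.73 = 1.857 m³/s
Panel 5-6: Δb = 10.9 m, d̄ = (1.14+0.38)/2 = 0.76, v̄ = (0.86+0.64)/2 = 0.75 → q = 10.9×0.76×0.75 = 6.213 m³/s
Q = Σ q = 10.85 m³/s

10.8 m³/s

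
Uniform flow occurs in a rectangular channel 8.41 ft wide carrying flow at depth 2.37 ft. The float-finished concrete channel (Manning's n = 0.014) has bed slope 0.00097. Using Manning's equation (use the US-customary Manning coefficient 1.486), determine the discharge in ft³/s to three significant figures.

A = b·y = 8.41 × 2.37 = 19.93 ft²
P = b + 2y = 8.41 + 2×2.37 = 13.15 ft
R = A/P = 19.93/13.15 = 1.516 ft
Q = (1.486/n)·A·R^(2/3)·S^(1/2) = (1.486/0.014) × 19.93 × 1.516^(2/3) × 0.00097^(1/2) = 86.94 ft³/s

86.9 ft³/s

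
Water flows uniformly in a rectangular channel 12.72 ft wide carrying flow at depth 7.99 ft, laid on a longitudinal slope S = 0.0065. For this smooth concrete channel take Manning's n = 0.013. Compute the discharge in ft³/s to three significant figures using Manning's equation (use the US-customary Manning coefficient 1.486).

2180 ft³/s

A = b·y = 12.72 × 7.99 = 101.6 ft²
P = b + 2y = 12.72 + 2×7.99 = 28.70 ft
R = A/P = 101.6/28.70 = 3.541 ft
Q = (1.486/n)·A·R^(2/3)·S^(1/2) = (1.486/0.013) × 101.6 × 3.541^(2/3) × 0.0065^(1/2) = 2176 ft³/s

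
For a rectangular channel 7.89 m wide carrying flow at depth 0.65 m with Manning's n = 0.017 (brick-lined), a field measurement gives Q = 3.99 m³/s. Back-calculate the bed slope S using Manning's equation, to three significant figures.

A = b·y = 7.89 × 0.65 = 5.129 m²
P = b + 2y = 7.89 + 2×0.65 = 9.190 m
R = A/P = 5.129/9.190 = 0.5581 m
S = (Q·n / (1·A·R^(2/3)))² = (3.99×0.017 / (1×5.129×0.6778))² = 0.0003807

0.000381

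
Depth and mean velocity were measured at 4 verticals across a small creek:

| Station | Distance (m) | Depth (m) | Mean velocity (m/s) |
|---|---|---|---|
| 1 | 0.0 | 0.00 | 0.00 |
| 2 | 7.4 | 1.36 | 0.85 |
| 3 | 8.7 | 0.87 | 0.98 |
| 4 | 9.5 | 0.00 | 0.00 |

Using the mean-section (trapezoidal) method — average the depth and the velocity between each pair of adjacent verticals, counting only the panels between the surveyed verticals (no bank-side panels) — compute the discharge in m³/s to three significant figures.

3.64 m³/s

Panel 1-2: Δb = 7.4 m, d̄ = (0.00+1.36)/2 = 0.68, v̄ = (0.00+0.85)/2 = 0.425 → q = 7.4×0.68×0.425 = 2.139 m³/s
Panel 2-3: Δb = 1.3 m, d̄ = (1.36+0.87)/2 = 1.115, v̄ = (0.85+0.98)/2 = 0.915 → q = 1.3×1.115×0.915 = 1.326 m³/s
Panel 3-4: Δb = 0.8 m, d̄ = (0.87+0.00)/2 = 0.435, v̄ = (0.98+0.00)/2 = 0.49 → q = 0.8×0.435×0.49 = 0.1705 m³/s
Q = Σ q = 3.635 m³/s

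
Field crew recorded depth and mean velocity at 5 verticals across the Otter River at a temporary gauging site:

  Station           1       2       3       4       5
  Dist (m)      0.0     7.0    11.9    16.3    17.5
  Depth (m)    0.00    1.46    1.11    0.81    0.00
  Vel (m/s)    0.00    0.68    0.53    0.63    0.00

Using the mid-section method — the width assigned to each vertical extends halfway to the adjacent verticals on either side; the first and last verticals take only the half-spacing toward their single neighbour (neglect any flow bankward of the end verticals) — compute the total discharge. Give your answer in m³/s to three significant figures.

10.1 m³/s

w_2 = (11.9 − 0.0)/2 = 5.95 m; q_2 = 0.68 × 1.46 × 5.95 = 5.907 m³/s
w_3 = (16.3 − 7.0)/2 = 4.65 m; q_3 = 0.53 × 1.11 × 4.65 = 2.736 m³/s
w_4 = (17.5 − 11.9)/2 = 2.8 m; q_4 = 0.63 × 0.81 × 2.8 = 1.429 m³/s
Stations 1, 5 contribute zero (depth or velocity is 0).
Q = Σ qᵢ = 10.07 m³/s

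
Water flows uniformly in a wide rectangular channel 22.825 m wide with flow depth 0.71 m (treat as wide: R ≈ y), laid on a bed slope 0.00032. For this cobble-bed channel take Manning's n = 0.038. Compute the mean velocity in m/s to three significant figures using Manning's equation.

0.375 m/s

A = b·y = 22.825 × 0.71 = 16.21 m²
Wide channel: R ≈ y = 0.71 m
Q = (1/n)·A·R^(2/3)·S^(1/2) = (1/0.038) × 16.21 × 0.7100^(2/3) × 0.00032^(1/2) = 6.072 m³/s
V = Q/A = 6.072/16.21 = 0.3747 m/s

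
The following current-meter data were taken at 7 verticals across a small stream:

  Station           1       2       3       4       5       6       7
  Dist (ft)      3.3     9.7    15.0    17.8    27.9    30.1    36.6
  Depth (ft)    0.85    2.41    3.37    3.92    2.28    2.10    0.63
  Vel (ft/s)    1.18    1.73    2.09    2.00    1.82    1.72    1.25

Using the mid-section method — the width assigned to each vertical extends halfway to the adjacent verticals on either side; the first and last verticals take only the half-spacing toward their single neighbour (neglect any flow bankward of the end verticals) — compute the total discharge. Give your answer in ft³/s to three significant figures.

150 ft³/s

w_1 = (9.7 − 3.3)/2 = 3.2 ft; q_1 = 1.18 × 0.85 × 3.2 = 3.210 ft³/s
w_2 = (15.0 − 3.3)/2 = 5.85 ft; q_2 = 1.73 × 2.41 × 5.85 = 24.39 ft³/s
w_3 = (17.8 − 9.7)/2 = 4.05 ft; q_3 = 2.09 × 3.37 × 4.05 = 28.53 ft³/s
w_4 = (27.9 − 15.0)/2 = 6.45 ft; q_4 = 2.00 × 3.92 × 6.45 = 50.57 ft³/s
w_5 = (30.1 − 17.8)/2 = 6.15 ft; q_5 = 1.82 × 2.28 × 6.15 = 25.52 ft³/s
w_6 = (36.6 − 27.9)/2 = 4.35 ft; q_6 = 1.72 × 2.10 × 4.35 = 15.71 ft³/s
w_7 = (36.6 − 30.1)/2 = 3.25 ft; q_7 = 1.25 × 0.63 × 3.25 = 2.559 ft³/s
Q = Σ qᵢ = 150.5 ft³/s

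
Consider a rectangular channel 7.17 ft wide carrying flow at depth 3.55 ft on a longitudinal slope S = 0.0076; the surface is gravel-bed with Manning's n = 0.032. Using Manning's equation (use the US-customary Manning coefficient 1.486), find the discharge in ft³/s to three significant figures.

A = b·y = 7.17 × 3.55 = 25.45 ft²
P = b + 2y = 7.17 + 2×3.55 = 14.27 ft
R = A/P = 25.45/14.27 = 1.784 ft
Q = (1.486/n)·A·R^(2/3)·S^(1/2) = (1.486/0.032) × 25.45 × 1.784^(2/3) × 0.0076^(1/2) = 151.6 ft³/s

152 ft³/s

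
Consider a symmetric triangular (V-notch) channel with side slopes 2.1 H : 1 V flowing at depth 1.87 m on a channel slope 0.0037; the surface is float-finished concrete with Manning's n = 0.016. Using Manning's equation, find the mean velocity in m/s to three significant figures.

A = z·y² = 2.1×1.87² = 7.343 m²
P = 2y√(1+z²) = 2×1.87×√(1+2.1²) = 8.699 m
R = A/P = 7.343/8.699 = 0.8442 m
Q = (1/n)·A·R^(2/3)·S^(1/2) = (1/0.016) × 7.343 × 0.8442^(2/3) × 0.0037^(1/2) = 24.94 m³/s
V = Q/A = 24.94/7.343 = 3.396 m/s

3.40 m/s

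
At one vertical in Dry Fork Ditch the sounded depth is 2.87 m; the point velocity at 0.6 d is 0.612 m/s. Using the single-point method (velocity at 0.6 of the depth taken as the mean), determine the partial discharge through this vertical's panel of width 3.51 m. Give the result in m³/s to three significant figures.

v̄ = v₀.₆ = 0.612 m/s
q = v̄ × d × w = 0.6120 × 2.87 × 3.51 = 6.165 m³/s

6.17 m³/s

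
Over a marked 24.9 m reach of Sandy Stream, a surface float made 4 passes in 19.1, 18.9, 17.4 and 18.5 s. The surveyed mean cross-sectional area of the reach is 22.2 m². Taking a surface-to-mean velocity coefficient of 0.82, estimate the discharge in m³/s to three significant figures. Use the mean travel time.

t̄ = (19.1 + 18.9 + 17.4 + 18.5) / 4 = 18.475 s
v_surface = L / t̄ = 24.9 / 18.475 = 1.348 m/s
v_mean = 0.82 × 1.348 = 1.105 m/s
Q = A × v_mean = 22.2 × 1.105 = 24.53 m³/s

24.5 m³/s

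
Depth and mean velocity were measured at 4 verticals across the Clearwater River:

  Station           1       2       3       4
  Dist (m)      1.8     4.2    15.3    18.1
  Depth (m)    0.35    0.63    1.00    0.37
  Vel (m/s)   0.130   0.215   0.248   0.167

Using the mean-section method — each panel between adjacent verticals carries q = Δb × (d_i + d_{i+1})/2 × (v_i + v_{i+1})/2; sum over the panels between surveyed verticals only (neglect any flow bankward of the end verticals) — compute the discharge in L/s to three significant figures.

2700 L/s

Panel 1-2: Δb = 2.4 m, d̄ = (0.35+0.63)/2 = 0.49, v̄ = (0.130+0.215)/2 = 0.1725 → q = 2.4×0.49×0.1725 = 0.2029 m³/s
Panel 2-3: Δb = 11.1 m, d̄ = (0.63+1.00)/2 = 0.815, v̄ = (0.215+0.248)/2 = 0.2315 → q = 11.1×0.815×0.2315 = 2.094 m³/s
Panel 3-4: Δb = 2.8 m, d̄ = (1.00+0.37)/2 = 0.685, v̄ = (0.248+0.167)/2 = 0.2075 → q = 2.8×0.685×0.2075 = 0.3980 m³/s
Q = Σ q = 2.695 m³/s
= 2.695 × 1000 = 2695 L/s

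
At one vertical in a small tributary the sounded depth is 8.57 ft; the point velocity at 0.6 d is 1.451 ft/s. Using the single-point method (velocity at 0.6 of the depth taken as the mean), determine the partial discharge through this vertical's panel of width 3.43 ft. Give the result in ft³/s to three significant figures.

42.7 ft³/s

v̄ = v₀.₆ = 1.451 ft/s
q = v̄ × d × w = 1.451 × 8.57 × 3.43 = 42.65 ft³/s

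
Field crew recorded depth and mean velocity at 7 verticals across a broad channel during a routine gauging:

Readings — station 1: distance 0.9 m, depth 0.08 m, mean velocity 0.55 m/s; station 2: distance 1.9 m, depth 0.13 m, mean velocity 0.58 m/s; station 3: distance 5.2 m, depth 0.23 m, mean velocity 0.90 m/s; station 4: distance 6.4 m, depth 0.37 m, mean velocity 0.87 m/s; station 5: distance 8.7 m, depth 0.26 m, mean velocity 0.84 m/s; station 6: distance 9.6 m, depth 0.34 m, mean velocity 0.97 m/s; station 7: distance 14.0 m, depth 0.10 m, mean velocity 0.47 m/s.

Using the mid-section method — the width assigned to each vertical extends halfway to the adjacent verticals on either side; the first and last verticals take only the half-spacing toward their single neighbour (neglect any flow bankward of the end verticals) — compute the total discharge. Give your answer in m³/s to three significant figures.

w_1 = (1.9 − 0.9)/2 = 0.5 m; q_1 = 0.55 × 0.08 × 0.5 = 0.02200 m³/s
w_2 = (5.2 − 0.9)/2 = 2.15 m; q_2 = 0.58 × 0.13 × 2.15 = 0.1621 m³/s
w_3 = (6.4 − 1.9)/2 = 2.25 m; q_3 = 0.90 × 0.23 × 2.25 = 0.4658 m³/s
w_4 = (8.7 − 5.2)/2 = 1.75 m; q_4 = 0.87 × 0.37 × 1.75 = 0.5633 m³/s
w_5 = (9.6 − 6.4)/2 = 1.6 m; q_5 = 0.84 × 0.26 × 1.6 = 0.3494 m³/s
w_6 = (14.0 − 8.7)/2 = 2.65 m; q_6 = 0.97 × 0.34 × 2.65 = 0.8740 m³/s
w_7 = (14.0 − 9.6)/2 = 2.2 m; q_7 = 0.47 × 0.10 × 2.2 = 0.1034 m³/s
Q = Σ qᵢ = 2.540 m³/s

2.54 m³/s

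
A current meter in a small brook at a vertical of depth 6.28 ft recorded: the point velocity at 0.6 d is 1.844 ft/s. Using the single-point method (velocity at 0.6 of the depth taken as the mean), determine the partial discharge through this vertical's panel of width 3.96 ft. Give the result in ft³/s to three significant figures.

v̄ = v₀.₆ = 1.844 ft/s
q = v̄ × d × w = 1.844 × 6.28 × 3.96 = 45.86 ft³/s

45.9 ft³/s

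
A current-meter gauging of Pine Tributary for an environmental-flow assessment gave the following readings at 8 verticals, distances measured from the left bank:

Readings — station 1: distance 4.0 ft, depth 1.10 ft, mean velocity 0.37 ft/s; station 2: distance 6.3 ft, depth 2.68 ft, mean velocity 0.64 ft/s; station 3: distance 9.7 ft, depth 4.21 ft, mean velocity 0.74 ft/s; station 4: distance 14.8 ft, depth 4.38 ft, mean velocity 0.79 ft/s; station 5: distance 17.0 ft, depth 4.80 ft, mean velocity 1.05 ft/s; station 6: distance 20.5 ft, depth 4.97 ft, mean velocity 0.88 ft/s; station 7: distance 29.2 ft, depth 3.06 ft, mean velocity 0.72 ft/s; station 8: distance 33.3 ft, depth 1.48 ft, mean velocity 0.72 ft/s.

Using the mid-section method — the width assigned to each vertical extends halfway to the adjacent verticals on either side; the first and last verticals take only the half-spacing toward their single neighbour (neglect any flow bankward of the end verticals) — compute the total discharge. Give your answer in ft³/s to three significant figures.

88.6 ft³/s

w_1 = (6.3 − 4.0)/2 = 1.15 ft; q_1 = 0.37 × 1.10 × 1.15 = 0.4681 ft³/s
w_2 = (9.7 − 4.0)/2 = 2.85 ft; q_2 = 0.64 × 2.68 × 2.85 = 4.888 ft³/s
w_3 = (14.8 − 6.3)/2 = 4.25 ft; q_3 = 0.74 × 4.21 × 4.25 = 13.24 ft³/s
w_4 = (17.0 − 9.7)/2 = 3.65 ft; q_4 = 0.79 × 4.38 × 3.65 = 12.63 ft³/s
w_5 = (20.5 − 14.8)/2 = 2.85 ft; q_5 = 1.05 × 4.80 × 2.85 = 14.36 ft³/s
w_6 = (29.2 − 17.0)/2 = 6.1 ft; q_6 = 0.88 × 4.97 × 6.1 = 26.68 ft³/s
w_7 = (33.3 − 20.5)/2 = 6.4 ft; q_7 = 0.72 × 3.06 × 6.4 = 14.10 ft³/s
w_8 = (33.3 − 29.2)/2 = 2.05 ft; q_8 = 0.72 × 1.48 × 2.05 = 2.184 ft³/s
Q = Σ qᵢ = 88.55 ft³/s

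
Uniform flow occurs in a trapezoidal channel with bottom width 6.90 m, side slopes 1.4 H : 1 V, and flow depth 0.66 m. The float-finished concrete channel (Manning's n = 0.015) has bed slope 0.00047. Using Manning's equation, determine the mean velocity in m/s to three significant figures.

0.986 m/s

A = (b + z·y)·y = (6.90 + 1.4×0.66)×0.66 = 5.164 m²
P = b + 2y√(1+z²) = 6.90 + 2×0.66×√(1+1.4²) = 9.171 m
R = A/P = 5.164/9.171 = 0.5631 m
Q = (1/n)·A·R^(2/3)·S^(1/2) = (1/0.015) × 5.164 × 0.5631^(2/3) × 0.00047^(1/2) = 5.089 m³/s
V = Q/A = 5.089/5.164 = 0.9855 m/s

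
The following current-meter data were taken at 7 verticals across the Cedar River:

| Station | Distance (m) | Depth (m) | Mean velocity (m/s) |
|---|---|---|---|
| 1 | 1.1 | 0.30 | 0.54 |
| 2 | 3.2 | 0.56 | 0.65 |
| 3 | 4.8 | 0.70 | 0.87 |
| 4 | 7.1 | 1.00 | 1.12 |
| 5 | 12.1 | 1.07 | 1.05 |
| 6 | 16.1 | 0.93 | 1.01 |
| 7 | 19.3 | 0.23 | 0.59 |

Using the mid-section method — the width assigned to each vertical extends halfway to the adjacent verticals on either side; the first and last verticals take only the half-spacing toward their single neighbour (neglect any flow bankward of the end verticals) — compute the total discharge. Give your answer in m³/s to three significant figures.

w_1 = (3.2 − 1.1)/2 = 1.05 m; q_1 = 0.54 × 0.30 × 1.05 = 0.1701 m³/s
w_2 = (4.8 − 1.1)/2 = 1.85 m; q_2 = 0.65 × 0.56 × 1.85 = 0.6734 m³/s
w_3 = (7.1 − 3.2)/2 = 1.95 m; q_3 = 0.87 × 0.70 × 1.95 = 1.188 m³/s
w_4 = (12.1 − 4.8)/2 = 3.65 m; q_4 = 1.12 × 1.00 × 3.65 = 4.088 m³/s
w_5 = (16.1 − 7.1)/2 = 4.5 m; q_5 = 1.05 × 1.07 × 4.5 = 5.056 m³/s
w_6 = (19.3 − 12.1)/2 = 3.6 m; q_6 = 1.01 × 0.93 × 3.6 = 3.381 m³/s
w_7 = (19.3 − 16.1)/2 = 1.6 m; q_7 = 0.59 × 0.23 × 1.6 = 0.2171 m³/s
Q = Σ qᵢ = 14.77 m³/s

14.8 m³/s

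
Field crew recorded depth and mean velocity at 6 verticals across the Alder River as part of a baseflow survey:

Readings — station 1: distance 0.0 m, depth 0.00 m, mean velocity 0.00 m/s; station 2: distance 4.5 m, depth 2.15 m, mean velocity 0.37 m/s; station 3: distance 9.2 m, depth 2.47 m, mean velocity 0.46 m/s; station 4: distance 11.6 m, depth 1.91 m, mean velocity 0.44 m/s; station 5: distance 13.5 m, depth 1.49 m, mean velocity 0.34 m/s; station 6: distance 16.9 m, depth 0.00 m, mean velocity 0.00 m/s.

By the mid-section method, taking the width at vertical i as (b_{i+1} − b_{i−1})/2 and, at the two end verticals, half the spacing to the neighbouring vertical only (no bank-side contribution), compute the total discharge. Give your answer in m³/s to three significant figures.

w_2 = (9.2 − 0.0)/2 = 4.6 m; q_2 = 0.37 × 2.15 × 4.6 = 3.659 m³/s
w_3 = (11.6 − 4.5)/2 = 3.55 m; q_3 = 0.46 × 2.47 × 3.55 = 4.034 m³/s
w_4 = (13.5 − 9.2)/2 = 2.15 m; q_4 = 0.44 × 1.91 × 2.15 = 1.807 m³/s
w_5 = (16.9 − 11.6)/2 = 2.65 m; q_5 = 0.34 × 1.49 × 2.65 = 1.342 m³/s
Stations 1, 6 contribute zero (depth or velocity is 0).
Q = Σ qᵢ = 10.84 m³/s

10.8 m³/s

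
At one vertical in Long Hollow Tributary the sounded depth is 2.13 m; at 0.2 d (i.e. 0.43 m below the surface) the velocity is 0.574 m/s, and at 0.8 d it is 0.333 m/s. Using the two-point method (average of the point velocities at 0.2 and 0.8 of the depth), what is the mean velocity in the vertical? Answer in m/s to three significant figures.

v̄ = (0.574 + 0.333) / 2 = 0.4535 m/s

0.454 m/s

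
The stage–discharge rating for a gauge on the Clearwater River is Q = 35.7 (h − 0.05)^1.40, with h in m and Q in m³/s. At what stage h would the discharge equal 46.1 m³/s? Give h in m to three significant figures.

1.25 m

h − h₀ = (Q/C)^(1/b) = (46.1/35.7)^(1/1.40) = 1.200 m
h = 0.05 + 1.200 = 1.250 m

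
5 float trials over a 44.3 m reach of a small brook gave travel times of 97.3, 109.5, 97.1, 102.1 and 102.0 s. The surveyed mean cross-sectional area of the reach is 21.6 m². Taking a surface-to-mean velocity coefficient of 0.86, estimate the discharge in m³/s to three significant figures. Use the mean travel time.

8.10 m³/s

t̄ = (97.3 + 109.5 + 97.1 + 102.1 + 102.0) / 5 = 101.6 s
v_surface = L / t̄ = 44.3 / 101.6 = 0.4360 m/s
v_mean = 0.86 × 0.4360 = 0.3750 m/s
Q = A × v_mean = 21.6 × 0.3750 = 8.100 m³/s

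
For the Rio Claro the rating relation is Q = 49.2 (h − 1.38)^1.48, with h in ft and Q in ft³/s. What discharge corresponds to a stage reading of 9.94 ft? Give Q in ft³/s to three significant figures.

Q = 49.2 × (9.94 − 1.38)^1.48 = 49.2 × 8.56^1.48 = 1180 ft³/s

1180 ft³/s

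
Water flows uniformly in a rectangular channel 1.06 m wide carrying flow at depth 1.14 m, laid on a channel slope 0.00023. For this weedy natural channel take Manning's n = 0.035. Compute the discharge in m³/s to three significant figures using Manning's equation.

A = b·y = 1.06 × 1.14 = 1.208 m²
P = b + 2y = 1.06 + 2×1.14 = 3.340 m
R = A/P = 1.208/3.340 = 0.3618 m
Q = (1/n)·A·R^(2/3)·S^(1/2) = (1/0.035) × 1.208 × 0.3618^(2/3) × 0.00023^(1/2) = 0.2659 m³/s

0.266 m³/s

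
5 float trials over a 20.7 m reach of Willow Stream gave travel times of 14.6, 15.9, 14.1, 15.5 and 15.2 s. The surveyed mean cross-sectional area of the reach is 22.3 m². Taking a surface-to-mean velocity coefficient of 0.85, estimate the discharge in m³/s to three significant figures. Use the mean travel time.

t̄ = (14.6 + 15.9 + 14.1 + 15.5 + 15.2) / 5 = 15.06 s
v_surface = L / t̄ = 20.7 / 15.06 = 1.375 m/s
v_mean = 0.85 × 1.375 = 1.168 m/s
Q = A × v_mean = 22.3 × 1.168 = 26.05 m³/s

26.1 m³/s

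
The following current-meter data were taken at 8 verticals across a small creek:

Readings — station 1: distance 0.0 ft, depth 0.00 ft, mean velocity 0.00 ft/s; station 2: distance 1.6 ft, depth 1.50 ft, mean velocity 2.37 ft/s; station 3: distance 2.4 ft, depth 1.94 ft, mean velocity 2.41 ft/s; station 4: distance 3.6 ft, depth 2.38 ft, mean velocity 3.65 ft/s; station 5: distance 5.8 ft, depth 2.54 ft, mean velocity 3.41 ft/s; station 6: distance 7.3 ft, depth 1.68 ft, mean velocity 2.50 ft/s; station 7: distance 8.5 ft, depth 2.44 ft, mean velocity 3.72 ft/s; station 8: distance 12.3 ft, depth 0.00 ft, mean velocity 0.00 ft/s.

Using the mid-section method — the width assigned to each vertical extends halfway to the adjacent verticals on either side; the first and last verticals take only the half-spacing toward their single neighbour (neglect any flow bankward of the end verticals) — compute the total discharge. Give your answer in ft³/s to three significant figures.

68.1 ft³/s

w_2 = (2.4 − 0.0)/2 = 1.2 ft; q_2 = 2.37 × 1.50 × 1.2 = 4.266 ft³/s
w_3 = (3.6 − 1.6)/2 = 1 ft; q_3 = 2.41 × 1.94 × 1 = 4.675 ft³/s
w_4 = (5.8 − 2.4)/2 = 1.7 ft; q_4 = 3.65 × 2.38 × 1.7 = 14.77 ft³/s
w_5 = (7.3 − 3.6)/2 = 1.85 ft; q_5 = 3.41 × 2.54 × 1.85 = 16.02 ft³/s
w_6 = (8.5 − 5.8)/2 = 1.35 ft; q_6 = 2.50 × 1.68 × 1.35 = 5.670 ft³/s
w_7 = (12.3 − 7.3)/2 = 2.5 ft; q_7 = 3.72 × 2.44 × 2.5 = 22.69 ft³/s
Stations 1, 8 contribute zero (depth or velocity is 0).
Q = Σ qᵢ = 68.09 ft³/s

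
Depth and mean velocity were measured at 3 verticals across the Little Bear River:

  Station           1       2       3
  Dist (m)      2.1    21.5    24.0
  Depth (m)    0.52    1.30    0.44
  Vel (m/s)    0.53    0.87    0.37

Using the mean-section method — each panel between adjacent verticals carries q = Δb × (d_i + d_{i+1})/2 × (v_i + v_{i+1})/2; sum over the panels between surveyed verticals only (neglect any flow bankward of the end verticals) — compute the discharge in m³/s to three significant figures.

13.7 m³/s

Panel 1-2: Δb = 19.4 m, d̄ = (0.52+1.30)/2 = 0.91, v̄ = (0.53+0.87)/2 = 0.7 → q = 19.4×0.91×0.7 = 12.36 m³/s
Panel 2-3: Δb = 2.5 m, d̄ = (1.30+0.44)/2 = 0.87, v̄ = (0.87+0.37)/2 = 0.62 → q = 2.5×0.87×0.62 = 1.349 m³/s
Q = Σ q = 13.71 m³/s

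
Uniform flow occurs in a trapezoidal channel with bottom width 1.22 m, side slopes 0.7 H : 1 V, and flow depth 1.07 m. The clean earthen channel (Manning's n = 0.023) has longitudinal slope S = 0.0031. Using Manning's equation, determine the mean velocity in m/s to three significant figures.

A = (b + z·y)·y = (1.22 + 0.7×1.07)×1.07 = 2.107 m²
P = b + 2y√(1+z²) = 1.22 + 2×1.07×√(1+0.7²) = 3.832 m
R = A/P = 2.107/3.832 = 0.5498 m
Q = (1/n)·A·R^(2/3)·S^(1/2) = (1/0.023) × 2.107 × 0.5498^(2/3) × 0.0031^(1/2) = 3.423 m³/s
V = Q/A = 3.423/2.107 = 1.625 m/s

1.62 m/s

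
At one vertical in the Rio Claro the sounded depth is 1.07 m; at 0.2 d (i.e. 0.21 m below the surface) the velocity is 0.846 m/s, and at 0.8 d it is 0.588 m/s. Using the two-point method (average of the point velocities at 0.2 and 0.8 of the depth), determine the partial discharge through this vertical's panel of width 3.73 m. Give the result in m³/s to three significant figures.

v̄ = (0.846 + 0.588) / 2 = 0.7170 m/s
q = v̄ × d × w = 0.7170 × 1.07 × 3.73 = 2.862 m³/s

2.86 m³/s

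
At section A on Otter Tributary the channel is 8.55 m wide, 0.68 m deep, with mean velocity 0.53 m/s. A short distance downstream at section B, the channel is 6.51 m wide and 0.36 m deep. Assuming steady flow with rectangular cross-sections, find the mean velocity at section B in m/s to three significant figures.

Q = A₁V₁ = (8.55×0.68) × 0.53 = 3.081 m³/s
A₂ = 6.51 × 0.36 = 2.344 m²
V₂ = Q/A₂ = 3.081/2.344 = 1.315 m/s

1.31 m/s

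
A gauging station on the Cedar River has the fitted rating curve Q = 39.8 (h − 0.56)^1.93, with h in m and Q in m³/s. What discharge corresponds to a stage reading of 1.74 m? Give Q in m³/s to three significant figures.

54.8 m³/s

Q = 39.8 × (1.74 − 0.56)^1.93 = 39.8 × 1.18^1.93 = 54.78 m³/s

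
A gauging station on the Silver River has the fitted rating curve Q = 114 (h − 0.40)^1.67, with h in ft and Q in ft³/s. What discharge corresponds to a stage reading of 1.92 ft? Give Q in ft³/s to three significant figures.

Q = 114 × (1.92 − 0.40)^1.67 = 114 × 1.52^1.67 = 229.4 ft³/s

229 ft³/s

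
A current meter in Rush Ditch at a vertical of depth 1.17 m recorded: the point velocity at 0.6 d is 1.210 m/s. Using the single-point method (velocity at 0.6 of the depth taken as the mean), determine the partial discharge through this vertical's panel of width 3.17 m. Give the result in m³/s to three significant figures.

4.49 m³/s

v̄ = v₀.₆ = 1.210 m/s
q = v̄ × d × w = 1.210 × 1.17 × 3.17 = 4.488 m³/s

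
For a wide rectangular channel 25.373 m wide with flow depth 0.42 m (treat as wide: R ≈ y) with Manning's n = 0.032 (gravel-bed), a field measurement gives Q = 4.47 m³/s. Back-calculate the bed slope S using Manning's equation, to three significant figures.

A = b·y = 25.373 × 0.42 = 10.66 m²
Wide channel: R ≈ y = 0.42 m
S = (Q·n / (1·A·R^(2/3)))² = (4.47×0.032 / (1×10.66×0.5608))² = 0.0005728

0.000573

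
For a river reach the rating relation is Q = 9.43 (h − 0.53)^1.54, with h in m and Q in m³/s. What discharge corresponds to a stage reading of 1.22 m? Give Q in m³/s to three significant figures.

5.33 m³/s

Q = 9.43 × (1.22 − 0.53)^1.54 = 9.43 × 0.69^1.54 = 5.325 m³/s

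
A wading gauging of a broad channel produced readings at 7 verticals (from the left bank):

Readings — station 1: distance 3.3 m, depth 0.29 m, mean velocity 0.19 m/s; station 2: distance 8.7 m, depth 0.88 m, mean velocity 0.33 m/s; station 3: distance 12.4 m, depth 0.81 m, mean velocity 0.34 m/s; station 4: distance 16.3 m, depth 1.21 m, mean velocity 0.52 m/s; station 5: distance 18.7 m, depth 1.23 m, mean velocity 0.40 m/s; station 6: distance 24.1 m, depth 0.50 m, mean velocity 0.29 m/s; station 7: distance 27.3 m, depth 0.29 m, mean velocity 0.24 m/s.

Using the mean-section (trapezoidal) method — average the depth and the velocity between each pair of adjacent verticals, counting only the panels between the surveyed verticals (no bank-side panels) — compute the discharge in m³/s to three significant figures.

Panel 1-2: Δb = 5.4 m, d̄ = (0.29+0.88)/2 = 0.585, v̄ = (0.19+0.33)/2 = 0.26 → q = 5.4×0.585×0.26 = 0.8213 m³/s
Panel 2-3: Δb = 3.7 m, d̄ = (0.88+0.81)/2 = 0.845, v̄ = (0.33+0.34)/2 = 0.335 → q = 3.7×0.845×0.335 = 1.047 m³/s
Panel 3-4: Δb = 3.9 m, d̄ = (0.81+1.21)/2 = 1.01, v̄ = (0.34+0.52)/2 = 0.43 → q = 3.9×1.01×0.43 = 1.694 m³/s
Panel 4-5: Δb = 2.4 m, d̄ = (1.21+1.23)/2 = 1.22, v̄ = (0.52+0.40)/2 = 0.46 → q = 2.4×1.22×0.46 = 1.347 m³/s
Panel 5-6: Δb = 5.4 m, d̄ = (1.23+0.50)/2 = 0.865, v̄ = (0.40+0.29)/2 = 0.345 → q = 5.4×0.865×0.345 = 1.611 m³/s
Panel 6-7: Δb = 3.2 m, d̄ = (0.50+0.29)/2 = 0.395, v̄ = (0.29+0.24)/2 = 0.265 → q = 3.2×0.395×0.265 = 0.3350 m³/s
Q = Σ q = 6.856 m³/s

6.86 m³/s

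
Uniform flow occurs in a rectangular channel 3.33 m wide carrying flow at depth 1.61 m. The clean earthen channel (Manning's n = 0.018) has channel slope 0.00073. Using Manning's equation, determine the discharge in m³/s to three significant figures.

7.04 m³/s

A = b·y = 3.33 × 1.61 = 5.361 m²
P = b + 2y = 3.33 + 2×1.61 = 6.550 m
R = A/P = 5.361/6.550 = 0.8185 m
Q = (1/n)·A·R^(2/3)·S^(1/2) = (1/0.018) × 5.361 × 0.8185^(2/3) × 0.00073^(1/2) = 7.042 m³/s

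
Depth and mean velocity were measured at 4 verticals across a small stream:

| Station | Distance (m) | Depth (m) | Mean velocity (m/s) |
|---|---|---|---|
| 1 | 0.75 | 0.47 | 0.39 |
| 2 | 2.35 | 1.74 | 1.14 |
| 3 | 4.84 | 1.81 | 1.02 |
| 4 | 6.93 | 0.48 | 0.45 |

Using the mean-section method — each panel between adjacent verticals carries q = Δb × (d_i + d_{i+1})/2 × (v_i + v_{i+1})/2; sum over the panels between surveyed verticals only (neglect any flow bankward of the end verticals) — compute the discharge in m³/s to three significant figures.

7.88 m³/s

Panel 1-2: Δb = 1.6 m, d̄ = (0.47+1.74)/2 = 1.105, v̄ = (0.39+1.14)/2 = 0.765 → q = 1.6×1.105×0.765 = 1.353 m³/s
Panel 2-3: Δb = 2.49 m, d̄ = (1.74+1.81)/2 = 1.775, v̄ = (1.14+1.02)/2 = 1.08 → q = 2.49×1.775×1.08 = 4.773 m³/s
Panel 3-4: Δb = 2.09 m, d̄ = (1.81+0.48)/2 = 1.145, v̄ = (1.02+0.45)/2 = 0.735 → q = 2.09×1.145×0.735 = 1.759 m³/s
Q = Σ q = 7.885 m³/s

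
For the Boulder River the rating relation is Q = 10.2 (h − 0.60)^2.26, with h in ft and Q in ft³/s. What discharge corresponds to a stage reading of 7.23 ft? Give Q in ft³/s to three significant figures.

733 ft³/s

Q = 10.2 × (7.23 − 0.60)^2.26 = 10.2 × 6.63^2.26 = 733.2 ft³/s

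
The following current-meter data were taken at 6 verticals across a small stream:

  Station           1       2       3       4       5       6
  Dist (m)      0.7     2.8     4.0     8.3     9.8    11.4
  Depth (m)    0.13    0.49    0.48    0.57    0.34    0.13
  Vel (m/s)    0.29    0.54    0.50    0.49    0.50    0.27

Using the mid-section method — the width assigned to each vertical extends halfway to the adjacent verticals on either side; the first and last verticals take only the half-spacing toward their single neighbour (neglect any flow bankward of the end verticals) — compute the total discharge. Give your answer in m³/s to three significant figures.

w_1 = (2.8 − 0.7)/2 = 1.05 m; q_1 = 0.29 × 0.13 × 1.05 = 0.03959 m³/s
w_2 = (4.0 − 0.7)/2 = 1.65 m; q_2 = 0.54 × 0.49 × 1.65 = 0.4366 m³/s
w_3 = (8.3 − 2.8)/2 = 2.75 m; q_3 = 0.50 × 0.48 × 2.75 = 0.6600 m³/s
w_4 = (9.8 − 4.0)/2 = 2.9 m; q_4 = 0.49 × 0.57 × 2.9 = 0.8100 m³/s
w_5 = (11.4 − 8.3)/2 = 1.55 m; q_5 = 0.50 × 0.34 × 1.55 = 0.2635 m³/s
w_6 = (11.4 − 9.8)/2 = 0.8 m; q_6 = 0.27 × 0.13 × 0.8 = 0.02808 m³/s
Q = Σ qᵢ = 2.238 m³/s

2.24 m³/s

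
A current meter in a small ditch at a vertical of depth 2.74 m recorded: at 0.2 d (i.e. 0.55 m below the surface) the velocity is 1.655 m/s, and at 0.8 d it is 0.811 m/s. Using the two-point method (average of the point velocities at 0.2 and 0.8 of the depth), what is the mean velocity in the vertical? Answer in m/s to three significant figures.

1.23 m/s

v̄ = (1.655 + 0.811) / 2 = 1.233 m/s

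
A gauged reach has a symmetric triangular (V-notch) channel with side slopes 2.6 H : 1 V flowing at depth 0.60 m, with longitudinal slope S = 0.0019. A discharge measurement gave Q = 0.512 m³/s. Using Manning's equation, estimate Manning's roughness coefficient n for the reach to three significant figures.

A = z·y² = 2.6×0.60² = 0.9360 m²
P = 2y√(1+z²) = 2×0.60×√(1+2.6²) = 3.343 m
R = A/P = 0.9360/3.343 = 0.2800 m
n = (1/Q)·A·R^(2/3)·S^(1/2) = (1/0.512) × 0.9360 × 0.4280 × 0.04359 = 0.03411

0.0341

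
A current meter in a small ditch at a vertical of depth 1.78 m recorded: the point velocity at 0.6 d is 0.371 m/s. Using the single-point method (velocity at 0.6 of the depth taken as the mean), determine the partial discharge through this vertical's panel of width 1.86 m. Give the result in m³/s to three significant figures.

v̄ = v₀.₆ = 0.371 m/s
q = v̄ × d × w = 0.3710 × 1.78 × 1.86 = 1.228 m³/s

1.23 m³/s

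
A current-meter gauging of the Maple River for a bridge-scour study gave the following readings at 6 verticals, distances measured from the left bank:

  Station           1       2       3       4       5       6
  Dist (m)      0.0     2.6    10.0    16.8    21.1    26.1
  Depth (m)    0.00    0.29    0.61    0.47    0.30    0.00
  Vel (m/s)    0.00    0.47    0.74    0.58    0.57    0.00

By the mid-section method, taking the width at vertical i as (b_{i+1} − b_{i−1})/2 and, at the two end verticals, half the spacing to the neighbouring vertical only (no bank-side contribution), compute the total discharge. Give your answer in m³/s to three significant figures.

6.19 m³/s

w_2 = (10.0 − 0.0)/2 = 5 m; q_2 = 0.47 × 0.29 × 5 = 0.6815 m³/s
w_3 = (16.8 − 2.6)/2 = 7.1 m; q_3 = 0.74 × 0.61 × 7.1 = 3.205 m³/s
w_4 = (21.1 − 10.0)/2 = 5.55 m; q_4 = 0.58 × 0.47 × 5.55 = 1.513 m³/s
w_5 = (26.1 − 16.8)/2 = 4.65 m; q_5 = 0.57 × 0.30 × 4.65 = 0.7952 m³/s
Stations 1, 6 contribute zero (depth or velocity is 0).
Q = Σ qᵢ = 6.195 m³/s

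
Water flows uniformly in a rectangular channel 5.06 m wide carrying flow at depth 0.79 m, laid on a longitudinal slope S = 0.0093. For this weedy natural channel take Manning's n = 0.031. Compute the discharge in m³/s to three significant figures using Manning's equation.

A = b·y = 5.06 × 0.79 = 3.997 m²
P = b + 2y = 5.06 + 2×0.79 = 6.640 m
R = A/P = 3.997/6.640 = 0.6020 m
Q = (1/n)·A·R^(2/3)·S^(1/2) = (1/0.031) × 3.997 × 0.6020^(2/3) × 0.0093^(1/2) = 8.866 m³/s

8.87 m³/s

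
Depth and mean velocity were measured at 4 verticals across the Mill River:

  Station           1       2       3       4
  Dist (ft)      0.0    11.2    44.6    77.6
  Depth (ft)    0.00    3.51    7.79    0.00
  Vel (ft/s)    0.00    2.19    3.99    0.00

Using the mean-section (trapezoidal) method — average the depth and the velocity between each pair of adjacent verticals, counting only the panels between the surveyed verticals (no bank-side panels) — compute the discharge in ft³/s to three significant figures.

Panel 1-2: Δb = 11.2 ft, d̄ = (0.00+3.51)/2 = 1.755, v̄ = (0.00+2.19)/2 = 1.095 → q = 11.2×1.755×1.095 = 21.52 ft³/s
Panel 2-3: Δb = 33.4 ft, d̄ = (3.51+7.79)/2 = 5.65, v̄ = (2.19+3.99)/2 = 3.09 → q = 33.4×5.65×3.09 = 583.1 ft³/s
Panel 3-4: Δb = 33 ft, d̄ = (7.79+0.00)/2 = 3.895, v̄ = (3.99+0.00)/2 = 1.995 → q = 33×3.895×1.995 = 256.4 ft³/s
Q = Σ q = 861.1 ft³/s

861 ft³/s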